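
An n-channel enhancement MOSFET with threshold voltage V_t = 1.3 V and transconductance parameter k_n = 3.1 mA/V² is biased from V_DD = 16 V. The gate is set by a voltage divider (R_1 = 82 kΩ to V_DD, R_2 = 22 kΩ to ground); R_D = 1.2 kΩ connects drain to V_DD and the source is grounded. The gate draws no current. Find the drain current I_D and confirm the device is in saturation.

V_G = V_DD·R_2/(R_1+R_2) = 16×22/104 = 3.38 V. With the source grounded, V_GS = V_G = 3.38 V.
Assume saturation: I_D = (k_n/2)(V_GS − V_t)² = (3.1/2)×(3.38 − 1.3)² = 1.55×2.08² = 6.74 mA.
V_DS = V_DD − I_D·R_D = 16 − 6.74×1.2 = 7.92 V.
Saturation requires V_DS ≥ V_GS − V_t = 2.08 V; 7.92 ≥ 2.08 ✓.

I_D ≈ 6.7 mA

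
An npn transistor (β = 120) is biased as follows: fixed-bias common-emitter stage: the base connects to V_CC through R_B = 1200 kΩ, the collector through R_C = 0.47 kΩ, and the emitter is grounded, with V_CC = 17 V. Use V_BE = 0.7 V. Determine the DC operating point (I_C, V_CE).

I_C ≈ 1.6 mA, V_CE ≈ 16 V

Base loop: V_CC = I_B·R_B + V_BE, so I_B = (17 − 0.7)/1200 kΩ = 0.0136 mA.
In the active region I_C = β·I_B = 120 × 0.0136 = 1.63 mA.
Collector loop: V_CE = V_CC − I_C·R_C = 17 − 1.63×0.47 = 16.2 V.
Since V_CE = 16.2 V > V_CE(sat) ≈ 0.2 V, the transistor is in the active region as assumed.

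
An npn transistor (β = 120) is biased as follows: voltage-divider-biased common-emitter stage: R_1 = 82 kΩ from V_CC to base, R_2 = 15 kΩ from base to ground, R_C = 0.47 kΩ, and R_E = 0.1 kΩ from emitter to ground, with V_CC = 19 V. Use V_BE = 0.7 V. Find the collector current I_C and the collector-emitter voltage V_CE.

Thevenize the base divider: V_Th = V_CC·R_2/(R_1+R_2) = 19×15/97 = 2.94 V, R_Th = R_1‖R_2 = 12.7 kΩ.
Base-emitter loop: V_Th = I_B·R_Th + V_BE + (β+1)I_B·R_E, so I_B = (2.94 − 0.7) / (12.7 + 121×0.1) = 0.0903 mA.
I_C = β·I_B = 120×0.0903 = 10.8 mA, and I_E = (β+1)I_B = 10.9 mA.
V_CE = V_CC − I_C·R_C − I_E·R_E = 19 − 10.8×0.47 − 10.9×0.1 = 12.8 V.
V_CE = 12.8 V > 0.2 V confirms active-region operation.

I_C ≈ 11 mA, V_CE ≈ 13 V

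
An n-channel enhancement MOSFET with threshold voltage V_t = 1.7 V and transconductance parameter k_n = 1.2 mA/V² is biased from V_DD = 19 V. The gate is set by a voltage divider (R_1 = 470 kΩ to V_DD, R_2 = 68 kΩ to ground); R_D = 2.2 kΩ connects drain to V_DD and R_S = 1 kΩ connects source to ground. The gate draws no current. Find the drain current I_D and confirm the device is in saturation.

V_G = V_DD·R_2/(R_1+R_2) = 19×68/538 = 2.4 V.
Assume saturation: I_D = (k_n/2)(V_GS − V_t)² with V_GS = V_G − I_D·R_S = 2.4 − 1·I_D.
Substituting gives 0.6·I_D² − 1.84·I_D + 0.295 = 0, with roots I_D = 0.17 or 2.9 mA.
The root I_D = 2.9 mA gives V_GS = -0.498 V ≤ V_t, so take I_D = 0.17 mA.
Then V_GS = 2.23 V and V_DS = V_DD − I_D(R_D+R_S) = 19 − 0.17×3.2 = 18.5 V.
Saturation requires V_DS ≥ V_GS − V_t = 0.532 V; 18.5 ≥ 0.532 ✓.

I_D ≈ 0.17 mA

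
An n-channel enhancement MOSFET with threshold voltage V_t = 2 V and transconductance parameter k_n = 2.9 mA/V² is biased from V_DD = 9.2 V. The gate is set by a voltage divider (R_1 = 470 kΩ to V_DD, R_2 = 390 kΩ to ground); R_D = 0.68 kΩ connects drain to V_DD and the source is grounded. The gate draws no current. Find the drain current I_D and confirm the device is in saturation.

V_G = V_DD·R_2/(R_1+R_2) = 9.2×390/860 = 4.17 V. With the source grounded, V_GS = V_G = 4.17 V.
Assume saturation: I_D = (k_n/2)(V_GS − V_t)² = (2.9/2)×(4.17 − 2)² = 1.45×2.17² = 6.84 mA.
V_DS = V_DD − I_D·R_D = 9.2 − 6.84×0.68 = 4.55 V.
Saturation requires V_DS ≥ V_GS − V_t = 2.17 V; 4.55 ≥ 2.17 ✓.

I_D ≈ 6.8 mA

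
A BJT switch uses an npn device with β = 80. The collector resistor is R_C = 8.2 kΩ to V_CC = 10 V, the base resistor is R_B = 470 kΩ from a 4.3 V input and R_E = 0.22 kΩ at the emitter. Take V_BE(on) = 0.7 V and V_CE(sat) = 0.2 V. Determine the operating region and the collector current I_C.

Assume active. Base-emitter loop: I_B = (V_BB − V_BE)/(R_B + (β+1)R_E) = (4.3 − 0.7)/(470 + 81×0.22) = 0.00738 mA.
I_C = β·I_B = 80×0.00738 = 0.59 mA.
V_CE = V_CC − I_C·R_C − I_E·R_E = 10 − 0.59×8.2 − 0.598×0.22 = 5.03 V > V_CE(sat), so the active-region assumption holds.

active; I_C ≈ 0.59 mA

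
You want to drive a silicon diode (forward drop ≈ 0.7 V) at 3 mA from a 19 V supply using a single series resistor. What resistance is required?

R ≈ 6.1 kΩ

The resistor drops V_S − V_D = 19 − 0.7 = 18.3 V at 3 mA.
R = 18.3 V / 3 mA = 6.1 kΩ.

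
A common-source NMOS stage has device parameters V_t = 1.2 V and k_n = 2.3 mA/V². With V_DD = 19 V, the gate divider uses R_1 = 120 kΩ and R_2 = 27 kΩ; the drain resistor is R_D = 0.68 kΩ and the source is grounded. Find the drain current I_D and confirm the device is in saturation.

I_D ≈ 6 mA

V_G = V_DD·R_2/(R_1+R_2) = 19×27/147 = 3.49 V. With the source grounded, V_GS = V_G = 3.49 V.
Assume saturation: I_D = (k_n/2)(V_GS − V_t)² = (2.3/2)×(3.49 − 1.2)² = 1.15×2.29² = 6.03 mA.
V_DS = V_DD − I_D·R_D = 19 − 6.03×0.68 = 14.9 V.
Saturation requires V_DS ≥ V_GS − V_t = 2.29 V; 14.9 ≥ 2.29 ✓.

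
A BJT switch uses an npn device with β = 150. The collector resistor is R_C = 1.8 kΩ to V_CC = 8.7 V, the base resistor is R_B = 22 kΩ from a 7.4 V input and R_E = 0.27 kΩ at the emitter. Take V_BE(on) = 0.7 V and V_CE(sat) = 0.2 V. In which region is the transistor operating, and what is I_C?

Assume active: I_B = (7.4 − 0.7)/(22 + 151×0.27) = 0.107 mA, I_C = β·I_B = 16 mA.
Then V_CE = 8.7 − 16×1.8 − 16.1×0.27 = -24.5 V < 0.2 V — the active assumption fails.
Re-solve with V_CE = 0.2 V. KCL at the emitter: V_E/R_E = (V_BB−0.7−V_E)/R_B + (V_CC−0.2−V_E)/R_C, giving V_E = 1.17 V.
I_C = (V_CC − 0.2 − V_E)/R_C = (8.5 − 1.17)/1.8 = 4.07 mA.
Check: I_B = (6.7 − 1.17)/22 = 0.251 mA, and β·I_B = 37.7 mA > I_C, confirming saturation.

saturation; I_C ≈ 4.1 mA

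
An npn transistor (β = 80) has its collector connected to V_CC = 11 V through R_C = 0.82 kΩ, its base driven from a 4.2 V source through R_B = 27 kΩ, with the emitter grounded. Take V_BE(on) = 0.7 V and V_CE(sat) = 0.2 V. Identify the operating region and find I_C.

active; I_C ≈ 10 mA

Assume active. Base-emitter loop: I_B = (V_BB − V_BE)/R_B = (4.2 − 0.7)/27 = 0.13 mA.
I_C = β·I_B = 80×0.13 = 10.4 mA.
V_CE = V_CC − I_C·R_C = 11 − 10.4×0.82 = 2.5 V > V_CE(sat), so the active-region assumption holds.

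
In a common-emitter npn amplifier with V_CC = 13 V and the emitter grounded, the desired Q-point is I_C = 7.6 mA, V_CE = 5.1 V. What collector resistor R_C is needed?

R_C ≈ 1 kΩ

Collector loop: V_CC = I_C·R_C + V_CE.
R_C = (V_CC − V_CE)/I_C = (13 − 5.1)/7.6 = 1.04 kΩ.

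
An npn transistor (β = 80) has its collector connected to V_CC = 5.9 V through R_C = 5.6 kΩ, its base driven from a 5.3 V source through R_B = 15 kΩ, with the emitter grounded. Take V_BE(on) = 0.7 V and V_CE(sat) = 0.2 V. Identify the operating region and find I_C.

saturation; I_C ≈ 1 mA

Assume active: I_B = (5.3 − 0.7)/15 = 0.307 mA, giving I_C = β·I_B = 24.5 mA.
But then V_CE = 5.9 − 24.5×5.6 = -131 V < V_CE(sat) = 0.2 V — impossible in the active region.
So the transistor is saturated. With V_CE = 0.2 V, I_C = (V_CC − 0.2)/R_C = 5.7/5.6 = 1.02 mA.
Check: β·I_B = 24.5 mA > I_C = 1.02 mA, confirming saturation.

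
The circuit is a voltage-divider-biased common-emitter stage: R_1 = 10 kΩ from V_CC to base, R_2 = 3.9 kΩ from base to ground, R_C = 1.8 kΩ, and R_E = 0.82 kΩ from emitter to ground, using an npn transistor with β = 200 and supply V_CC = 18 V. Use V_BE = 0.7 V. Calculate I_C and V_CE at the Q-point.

I_C ≈ 5.2 mA, V_CE ≈ 4.4 V

Thevenize the base divider: V_Th = V_CC·R_2/(R_1+R_2) = 18×3.9/13.9 = 5.05 V, R_Th = R_1‖R_2 = 2.81 kΩ.
Base-emitter loop: V_Th = I_B·R_Th + V_BE + (β+1)I_B·R_E, so I_B = (5.05 − 0.7) / (2.81 + 201×0.82) = 0.026 mA.
I_C = β·I_B = 200×0.026 = 5.19 mA, and I_E = (β+1)I_B = 5.22 mA.
V_CE = V_CC − I_C·R_C − I_E·R_E = 18 − 5.19×1.8 − 5.22×0.82 = 4.38 V.
V_CE = 4.38 V > 0.2 V confirms active-region operation.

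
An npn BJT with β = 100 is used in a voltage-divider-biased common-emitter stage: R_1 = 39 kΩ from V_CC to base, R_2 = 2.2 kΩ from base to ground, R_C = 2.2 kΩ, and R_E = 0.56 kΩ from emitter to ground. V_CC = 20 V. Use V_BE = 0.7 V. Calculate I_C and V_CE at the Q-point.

I_C ≈ 0.63 mA, V_CE ≈ 18 V

Thevenize the base divider: V_Th = V_CC·R_2/(R_1+R_2) = 20×2.2/41.2 = 1.07 V, R_Th = R_1‖R_2 = 2.08 kΩ.
Base-emitter loop: V_Th = I_B·R_Th + V_BE + (β+1)I_B·R_E, so I_B = (1.07 − 0.7) / (2.08 + 101×0.56) = 0.00627 mA.
I_C = β·I_B = 100×0.00627 = 0.627 mA, and I_E = (β+1)I_B = 0.634 mA.
V_CE = V_CC − I_C·R_C − I_E·R_E = 20 − 0.627×2.2 − 0.634×0.56 = 18.3 V.
V_CE = 18.3 V > 0.2 V confirms active-region operation.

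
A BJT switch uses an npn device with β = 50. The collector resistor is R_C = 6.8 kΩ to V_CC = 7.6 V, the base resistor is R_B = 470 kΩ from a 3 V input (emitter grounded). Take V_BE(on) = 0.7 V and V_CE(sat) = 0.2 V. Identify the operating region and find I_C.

Assume active. Base-emitter loop: I_B = (V_BB − V_BE)/R_B = (3 − 0.7)/470 = 0.00489 mA.
I_C = β·I_B = 50×0.00489 = 0.245 mA.
V_CE = V_CC − I_C·R_C = 7.6 − 0.245×6.8 = 5.94 V > V_CE(sat), so the active-region assumption holds.

active; I_C ≈ 0.24 mA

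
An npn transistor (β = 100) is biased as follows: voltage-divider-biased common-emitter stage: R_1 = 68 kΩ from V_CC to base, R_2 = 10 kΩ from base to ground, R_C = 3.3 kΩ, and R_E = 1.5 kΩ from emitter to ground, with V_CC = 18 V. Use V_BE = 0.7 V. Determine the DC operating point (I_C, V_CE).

Thevenize the base divider: V_Th = V_CC·R_2/(R_1+R_2) = 18×10/78 = 2.31 V, R_Th = R_1‖R_2 = 8.72 kΩ.
Base-emitter loop: V_Th = I_B·R_Th + V_BE + (β+1)I_B·R_E, so I_B = (2.31 − 0.7) / (8.72 + 101×1.5) = 0.01 mA.
I_C = β·I_B = 100×0.01 = 1 mA, and I_E = (β+1)I_B = 1.01 mA.
V_CE = V_CC − I_C·R_C − I_E·R_E = 18 − 1×3.3 − 1.01×1.5 = 13.2 V.
V_CE = 13.2 V > 0.2 V confirms active-region operation.

I_C ≈ 1 mA, V_CE ≈ 13 V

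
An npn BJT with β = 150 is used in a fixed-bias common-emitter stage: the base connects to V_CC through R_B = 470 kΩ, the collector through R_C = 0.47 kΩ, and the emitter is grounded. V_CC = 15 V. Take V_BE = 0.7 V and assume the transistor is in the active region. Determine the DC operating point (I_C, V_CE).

I_C ≈ 4.6 mA, V_CE ≈ 13 V

Base loop: V_CC = I_B·R_B + V_BE, so I_B = (15 − 0.7)/470 kΩ = 0.0304 mA.
In the active region I_C = β·I_B = 150 × 0.0304 = 4.56 mA.
Collector loop: V_CE = V_CC − I_C·R_C = 15 − 4.56×0.47 = 12.9 V.
Since V_CE = 12.9 V > V_CE(sat) ≈ 0.2 V, the transistor is in the active region as assumed.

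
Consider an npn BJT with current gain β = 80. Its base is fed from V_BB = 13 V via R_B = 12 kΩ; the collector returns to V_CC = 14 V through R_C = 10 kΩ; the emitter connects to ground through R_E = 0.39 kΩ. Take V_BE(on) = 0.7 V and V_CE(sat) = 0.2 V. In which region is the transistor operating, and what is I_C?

saturation; I_C ≈ 1.3 mA

Assume active: I_B = (13 − 0.7)/(12 + 81×0.39) = 0.282 mA, I_C = β·I_B = 22.6 mA.
Then V_CE = 14 − 22.6×10 − 22.9×0.39 = -221 V < 0.2 V — the active assumption fails.
Re-solve with V_CE = 0.2 V. KCL at the emitter: V_E/R_E = (V_BB−0.7−V_E)/R_B + (V_CC−0.2−V_E)/R_C, giving V_E = 0.875 V.
I_C = (V_CC − 0.2 − V_E)/R_C = (13.8 − 0.875)/10 = 1.29 mA.
Check: I_B = (12.3 − 0.875)/12 = 0.952 mA, and β·I_B = 76.2 mA > I_C, confirming saturation.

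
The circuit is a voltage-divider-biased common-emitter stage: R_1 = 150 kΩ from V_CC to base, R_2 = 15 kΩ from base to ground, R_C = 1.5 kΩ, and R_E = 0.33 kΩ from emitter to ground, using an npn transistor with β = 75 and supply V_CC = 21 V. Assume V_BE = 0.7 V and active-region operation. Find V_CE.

Thevenize the base divider: V_Th = V_CC·R_2/(R_1+R_2) = 21×15/165 = 1.91 V, R_Th = R_1‖R_2 = 13.6 kΩ.
Base-emitter loop: V_Th = I_B·R_Th + V_BE + (β+1)I_B·R_E, so I_B = (1.91 − 0.7) / (13.6 + 76×0.33) = 0.0312 mA.
I_C = β·I_B = 75×0.0312 = 2.34 mA, and I_E = (β+1)I_B = 2.37 mA.
V_CE = V_CC − I_C·R_C − I_E·R_E = 21 − 2.34×1.5 − 2.37×0.33 = 16.7 V.
V_CE = 16.7 V > 0.2 V confirms active-region operation.

V_CE ≈ 17 V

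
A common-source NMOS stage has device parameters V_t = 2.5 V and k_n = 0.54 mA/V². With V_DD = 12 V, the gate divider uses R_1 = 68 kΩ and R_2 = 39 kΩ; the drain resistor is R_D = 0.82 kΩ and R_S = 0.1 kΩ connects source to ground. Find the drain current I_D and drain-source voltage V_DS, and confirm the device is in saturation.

I_D ≈ 0.86 mA, V_DS ≈ 11 V

V_G = V_DD·R_2/(R_1+R_2) = 12×39/107 = 4.37 V.
Assume saturation: I_D = (k_n/2)(V_GS − V_t)² with V_GS = V_G − I_D·R_S = 4.37 − 0.1·I_D.
Substituting gives 0.0027·I_D² − 1.1·I_D + 0.948 = 0, with roots I_D = 0.863 or 407 mA.
The root I_D = 407 mA gives V_GS = -36.3 V ≤ V_t, so take I_D = 0.863 mA.
Then V_GS = 4.29 V and V_DS = V_DD − I_D(R_D+R_S) = 12 − 0.863×0.92 = 11.2 V.
Saturation requires V_DS ≥ V_GS − V_t = 1.79 V; 11.2 ≥ 1.79 ✓.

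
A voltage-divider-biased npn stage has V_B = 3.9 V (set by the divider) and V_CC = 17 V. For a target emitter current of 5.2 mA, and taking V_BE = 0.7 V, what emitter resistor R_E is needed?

V_E = V_B − V_BE = 3.9 − 0.7 = 3.2 V.
R_E = V_E / I_E = 3.2 / 5.2 = 0.615 kΩ.

R_E ≈ 0.62 kΩ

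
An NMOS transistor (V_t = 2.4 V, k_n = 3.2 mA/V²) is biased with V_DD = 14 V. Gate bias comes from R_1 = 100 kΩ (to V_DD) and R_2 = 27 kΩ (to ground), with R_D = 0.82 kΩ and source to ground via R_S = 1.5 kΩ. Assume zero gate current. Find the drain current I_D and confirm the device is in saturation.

I_D ≈ 0.17 mA

V_G = V_DD·R_2/(R_1+R_2) = 14×27/127 = 2.98 V.
Assume saturation: I_D = (k_n/2)(V_GS − V_t)² with V_GS = V_G − I_D·R_S = 2.98 − 1.5·I_D.
Substituting gives 3.6·I_D² − 3.77·I_D + 0.532 = 0, with roots I_D = 0.168 or 0.878 mA.
The root I_D = 0.878 mA gives V_GS = 1.66 V ≤ V_t, so take I_D = 0.168 mA.
Then V_GS = 2.72 V and V_DS = V_DD − I_D(R_D+R_S) = 14 − 0.168×2.32 = 13.6 V.
Saturation requires V_DS ≥ V_GS − V_t = 0.324 V; 13.6 ≥ 0.324 ✓.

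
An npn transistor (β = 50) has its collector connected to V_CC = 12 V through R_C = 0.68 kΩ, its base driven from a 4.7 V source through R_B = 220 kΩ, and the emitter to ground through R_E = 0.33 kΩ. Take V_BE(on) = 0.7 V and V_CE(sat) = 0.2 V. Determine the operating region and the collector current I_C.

active; I_C ≈ 0.84 mA

Assume active. Base-emitter loop: I_B = (V_BB − V_BE)/(R_B + (β+1)R_E) = (4.7 − 0.7)/(220 + 51×0.33) = 0.0169 mA.
I_C = β·I_B = 50×0.0169 = 0.844 mA.
V_CE = V_CC − I_C·R_C − I_E·R_E = 12 − 0.844×0.68 − 0.861×0.33 = 11.1 V > V_CE(sat), so the active-region assumption holds.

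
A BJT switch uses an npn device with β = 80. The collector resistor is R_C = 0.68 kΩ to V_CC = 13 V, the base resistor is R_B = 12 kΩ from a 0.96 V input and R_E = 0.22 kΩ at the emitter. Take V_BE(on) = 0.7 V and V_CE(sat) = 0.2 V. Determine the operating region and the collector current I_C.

Assume active. Base-emitter loop: I_B = (V_BB − V_BE)/(R_B + (β+1)R_E) = (0.96 − 0.7)/(12 + 81×0.22) = 0.00872 mA.
I_C = β·I_B = 80×0.00872 = 0.698 mA.
V_CE = V_CC − I_C·R_C − I_E·R_E = 13 − 0.698×0.68 − 0.706×0.22 = 12.4 V > V_CE(sat), so the active-region assumption holds.

active; I_C ≈ 0.7 mA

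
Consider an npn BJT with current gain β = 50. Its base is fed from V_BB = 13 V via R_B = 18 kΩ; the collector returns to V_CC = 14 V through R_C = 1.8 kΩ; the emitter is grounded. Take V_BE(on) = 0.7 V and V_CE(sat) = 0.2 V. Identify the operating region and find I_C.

Assume active: I_B = (13 − 0.7)/18 = 0.683 mA, giving I_C = β·I_B = 34.2 mA.
But then V_CE = 14 − 34.2×1.8 = -47.5 V < V_CE(sat) = 0.2 V — impossible in the active region.
So the transistor is saturated. With V_CE = 0.2 V, I_C = (V_CC − 0.2)/R_C = 13.8/1.8 = 7.67 mA.
Check: β·I_B = 34.2 mA > I_C = 7.67 mA, confirming saturation.

saturation; I_C ≈ 7.7 mA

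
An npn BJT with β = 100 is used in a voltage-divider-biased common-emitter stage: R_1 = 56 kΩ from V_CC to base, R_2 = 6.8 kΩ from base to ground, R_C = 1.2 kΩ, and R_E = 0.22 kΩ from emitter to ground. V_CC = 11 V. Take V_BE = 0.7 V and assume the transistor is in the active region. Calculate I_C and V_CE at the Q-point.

I_C ≈ 1.7 mA, V_CE ≈ 8.5 V

Thevenize the base divider: V_Th = V_CC·R_2/(R_1+R_2) = 11×6.8/62.8 = 1.19 V, R_Th = R_1‖R_2 = 6.06 kΩ.
Base-emitter loop: V_Th = I_B·R_Th + V_BE + (β+1)I_B·R_E, so I_B = (1.19 − 0.7) / (6.06 + 101×0.22) = 0.0174 mA.
I_C = β·I_B = 100×0.0174 = 1.74 mA, and I_E = (β+1)I_B = 1.75 mA.
V_CE = V_CC − I_C·R_C − I_E·R_E = 11 − 1.74×1.2 − 1.75×0.22 = 8.53 V.
V_CE = 8.53 V > 0.2 V confirms active-region operation.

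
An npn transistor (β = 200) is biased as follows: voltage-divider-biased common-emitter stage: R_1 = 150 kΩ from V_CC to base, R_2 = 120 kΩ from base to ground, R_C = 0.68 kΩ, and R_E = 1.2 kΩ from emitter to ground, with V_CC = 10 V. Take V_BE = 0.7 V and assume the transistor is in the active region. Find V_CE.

V_CE ≈ 5.4 V

Thevenize the base divider: V_Th = V_CC·R_2/(R_1+R_2) = 10×120/270 = 4.44 V, R_Th = R_1‖R_2 = 66.7 kΩ.
Base-emitter loop: V_Th = I_B·R_Th + V_BE + (β+1)I_B·R_E, so I_B = (4.44 − 0.7) / (66.7 + 201×1.2) = 0.0122 mA.
I_C = β·I_B = 200×0.0122 = 2.43 mA, and I_E = (β+1)I_B = 2.44 mA.
V_CE = V_CC − I_C·R_C − I_E·R_E = 10 − 2.43×0.68 − 2.44×1.2 = 5.41 V.
V_CE = 5.41 V > 0.2 V confirms active-region operation.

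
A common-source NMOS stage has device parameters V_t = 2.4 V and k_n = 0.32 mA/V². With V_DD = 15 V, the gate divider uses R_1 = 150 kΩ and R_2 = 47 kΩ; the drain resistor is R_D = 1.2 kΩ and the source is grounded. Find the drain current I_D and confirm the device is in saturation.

I_D ≈ 0.22 mA

V_G = V_DD·R_2/(R_1+R_2) = 15×47/197 = 3.58 V. With the source grounded, V_GS = V_G = 3.58 V.
Assume saturation: I_D = (k_n/2)(V_GS − V_t)² = (0.32/2)×(3.58 − 2.4)² = 0.16×1.18² = 0.222 mA.
V_DS = V_DD − I_D·R_D = 15 − 0.222×1.2 = 14.7 V.
Saturation requires V_DS ≥ V_GS − V_t = 1.18 V; 14.7 ≥ 1.18 ✓.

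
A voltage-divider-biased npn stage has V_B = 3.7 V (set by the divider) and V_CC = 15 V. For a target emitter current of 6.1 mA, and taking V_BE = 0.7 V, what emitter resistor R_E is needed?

V_E = V_B − V_BE = 3.7 − 0.7 = 3 V.
R_E = V_E / I_E = 3 / 6.1 = 0.492 kΩ.

R_E ≈ 0.49 kΩ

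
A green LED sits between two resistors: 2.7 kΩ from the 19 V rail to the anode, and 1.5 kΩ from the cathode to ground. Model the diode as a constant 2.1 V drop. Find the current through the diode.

I ≈ 4 mA

The two resistors are in series with the diode, so KVL gives 19 = I·2.7 + 2.1 + I·1.5.
I = (19 − 2.1) / (2.7 + 1.5) kΩ = 16.9 / 4.2 = 4.02 mA.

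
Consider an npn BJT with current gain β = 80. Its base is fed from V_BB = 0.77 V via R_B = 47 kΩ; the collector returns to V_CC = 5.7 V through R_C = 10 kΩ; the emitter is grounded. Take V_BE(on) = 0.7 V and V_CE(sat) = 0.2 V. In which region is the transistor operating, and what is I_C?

Assume active. Base-emitter loop: I_B = (V_BB − V_BE)/R_B = (0.77 − 0.7)/47 = 0.00149 mA.
I_C = β·I_B = 80×0.00149 = 0.119 mA.
V_CE = V_CC − I_C·R_C = 5.7 − 0.119×10 = 4.51 V > V_CE(sat), so the active-region assumption holds.

active; I_C ≈ 0.12 mA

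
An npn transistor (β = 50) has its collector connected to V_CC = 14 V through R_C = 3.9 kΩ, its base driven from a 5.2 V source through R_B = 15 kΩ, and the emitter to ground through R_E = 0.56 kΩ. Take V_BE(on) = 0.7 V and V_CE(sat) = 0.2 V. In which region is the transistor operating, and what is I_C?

saturation; I_C ≈ 3.1 mA

Assume active: I_B = (5.2 − 0.7)/(15 + 51×0.56) = 0.103 mA, I_C = β·I_B = 5.17 mA.
Then V_CE = 14 − 5.17×3.9 − 5.27×0.56 = -9.1 V < 0.2 V — the active assumption fails.
Re-solve with V_CE = 0.2 V. KCL at the emitter: V_E/R_E = (V_BB−0.7−V_E)/R_B + (V_CC−0.2−V_E)/R_C, giving V_E = 1.82 V.
I_C = (V_CC − 0.2 − V_E)/R_C = (13.8 − 1.82)/3.9 = 3.07 mA.
Check: I_B = (4.5 − 1.82)/15 = 0.179 mA, and β·I_B = 8.93 mA > I_C, confirming saturation.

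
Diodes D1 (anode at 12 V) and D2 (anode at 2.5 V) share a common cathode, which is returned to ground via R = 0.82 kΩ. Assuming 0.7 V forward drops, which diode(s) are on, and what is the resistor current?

Only D1 conducts; I_R ≈ 14 mA

Assume both conduct. Then node N would need to be at both 12−0.7 = 11.3 V and 2.5−0.7 = 1.8 V, which is impossible.
Assume only D1 conducts: V_N = 12 − 0.7 = 11.3 V, so I_R = 11.3/0.82 = 13.8 mA.
Check D2: its anode-to-cathode voltage is 2.5 − 11.3 = -8.8 V < 0.7 V, so it is off. The assumption is consistent.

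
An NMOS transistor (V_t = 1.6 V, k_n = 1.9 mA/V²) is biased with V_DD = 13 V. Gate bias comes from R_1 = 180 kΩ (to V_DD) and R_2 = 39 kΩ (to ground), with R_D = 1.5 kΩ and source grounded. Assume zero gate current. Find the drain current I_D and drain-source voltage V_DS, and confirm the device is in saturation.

I_D ≈ 0.49 mA, V_DS ≈ 12 V

V_G = V_DD·R_2/(R_1+R_2) = 13×39/219 = 2.32 V. With the source grounded, V_GS = V_G = 2.32 V.
Assume saturation: I_D = (k_n/2)(V_GS − V_t)² = (1.9/2)×(2.32 − 1.6)² = 0.95×0.715² = 0.486 mA.
V_DS = V_DD − I_D·R_D = 13 − 0.486×1.5 = 12.3 V.
Saturation requires V_DS ≥ V_GS − V_t = 0.715 V; 12.3 ≥ 0.715 ✓.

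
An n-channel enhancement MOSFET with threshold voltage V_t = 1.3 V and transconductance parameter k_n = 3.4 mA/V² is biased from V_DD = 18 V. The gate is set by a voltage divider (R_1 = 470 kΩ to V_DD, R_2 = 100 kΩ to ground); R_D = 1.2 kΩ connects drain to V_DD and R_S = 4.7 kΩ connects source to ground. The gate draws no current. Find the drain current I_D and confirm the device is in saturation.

I_D ≈ 0.31 mA

V_G = V_DD·R_2/(R_1+R_2) = 18×100/570 = 3.16 V.
Assume saturation: I_D = (k_n/2)(V_GS − V_t)² with V_GS = V_G − I_D·R_S = 3.16 − 4.7·I_D.
Substituting gives 37.6·I_D² − 30.7·I_D + 5.87 = 0, with roots I_D = 0.305 or 0.512 mA.
The root I_D = 0.512 mA gives V_GS = 0.751 V ≤ V_t, so take I_D = 0.305 mA.
Then V_GS = 1.72 V and V_DS = V_DD − I_D(R_D+R_S) = 18 − 0.305×5.9 = 16.2 V.
Saturation requires V_DS ≥ V_GS − V_t = 0.424 V; 16.2 ≥ 0.424 ✓.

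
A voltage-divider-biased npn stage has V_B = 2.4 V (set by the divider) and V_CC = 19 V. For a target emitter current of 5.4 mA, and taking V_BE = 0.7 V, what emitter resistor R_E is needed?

R_E ≈ 0.31 kΩ

V_E = V_B − V_BE = 2.4 − 0.7 = 1.7 V.
R_E = V_E / I_E = 1.7 / 5.4 = 0.315 kΩ.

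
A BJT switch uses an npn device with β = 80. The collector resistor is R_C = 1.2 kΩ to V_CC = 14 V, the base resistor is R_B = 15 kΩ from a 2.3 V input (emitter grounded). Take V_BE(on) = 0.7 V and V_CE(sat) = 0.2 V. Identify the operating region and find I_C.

active; I_C ≈ 8.5 mA

Assume active. Base-emitter loop: I_B = (V_BB − V_BE)/R_B = (2.3 − 0.7)/15 = 0.107 mA.
I_C = β·I_B = 80×0.107 = 8.53 mA.
V_CE = V_CC − I_C·R_C = 14 − 8.53×1.2 = 3.76 V > V_CE(sat), so the active-region assumption holds.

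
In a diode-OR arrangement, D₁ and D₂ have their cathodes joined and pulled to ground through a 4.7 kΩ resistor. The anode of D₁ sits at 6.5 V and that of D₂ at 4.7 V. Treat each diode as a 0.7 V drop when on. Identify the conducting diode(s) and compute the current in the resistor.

Assume both conduct. Then node N would need to be at both 6.5−0.7 = 5.8 V and 4.7−0.7 = 4 V, which is impossible.
Assume only D₁ conducts: V_N = 6.5 − 0.7 = 5.8 V, so I_R = 5.8/4.7 = 1.23 mA.
Check D₂: its anode-to-cathode voltage is 4.7 − 5.8 = -1.1 V < 0.7 V, so it is off. The assumption is consistent.

Only D₁ conducts; I_R ≈ 1.2 mA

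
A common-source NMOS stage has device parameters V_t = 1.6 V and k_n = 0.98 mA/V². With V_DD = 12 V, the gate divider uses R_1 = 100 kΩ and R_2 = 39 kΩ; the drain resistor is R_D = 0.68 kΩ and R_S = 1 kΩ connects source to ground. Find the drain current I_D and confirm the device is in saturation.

V_G = V_DD·R_2/(R_1+R_2) = 12×39/139 = 3.37 V.
Assume saturation: I_D = (k_n/2)(V_GS − V_t)² with V_GS = V_G − I_D·R_S = 3.37 − 1·I_D.
Substituting gives 0.49·I_D² − 2.73·I_D + 1.53 = 0, with roots I_D = 0.632 or 4.94 mA.
The root I_D = 4.94 mA gives V_GS = -1.58 V ≤ V_t, so take I_D = 0.632 mA.
Then V_GS = 2.74 V and V_DS = V_DD − I_D(R_D+R_S) = 12 − 0.632×1.68 = 10.9 V.
Saturation requires V_DS ≥ V_GS − V_t = 1.14 V; 10.9 ≥ 1.14 ✓.

I_D ≈ 0.63 mA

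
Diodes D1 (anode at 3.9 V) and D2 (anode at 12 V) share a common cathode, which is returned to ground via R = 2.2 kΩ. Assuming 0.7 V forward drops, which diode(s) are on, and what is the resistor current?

Only D2 conducts; I_R ≈ 5.1 mA

Assume both conduct. Then node N would need to be at both 3.9−0.7 = 3.2 V and 12−0.7 = 11.3 V, which is impossible.
Assume only D2 conducts: V_N = 12 − 0.7 = 11.3 V, so I_R = 11.3/2.2 = 5.14 mA.
Check D1: its anode-to-cathode voltage is 3.9 − 11.3 = -7.4 V < 0.7 V, so it is off. The assumption is consistent.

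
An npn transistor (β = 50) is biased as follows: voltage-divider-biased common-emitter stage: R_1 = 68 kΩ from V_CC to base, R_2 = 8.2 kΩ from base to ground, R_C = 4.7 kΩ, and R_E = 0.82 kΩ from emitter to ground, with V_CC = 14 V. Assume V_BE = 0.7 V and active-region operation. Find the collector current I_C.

I_C ≈ 0.82 mA

Thevenize the base divider: V_Th = V_CC·R_2/(R_1+R_2) = 14×8.2/76.2 = 1.51 V, R_Th = R_1‖R_2 = 7.32 kΩ.
Base-emitter loop: V_Th = I_B·R_Th + V_BE + (β+1)I_B·R_E, so I_B = (1.51 − 0.7) / (7.32 + 51×0.82) = 0.0164 mA.
I_C = β·I_B = 50×0.0164 = 0.821 mA, and I_E = (β+1)I_B = 0.837 mA.
V_CE = V_CC − I_C·R_C − I_E·R_E = 14 − 0.821×4.7 − 0.837×0.82 = 9.46 V.
V_CE = 9.46 V > 0.2 V confirms active-region operation.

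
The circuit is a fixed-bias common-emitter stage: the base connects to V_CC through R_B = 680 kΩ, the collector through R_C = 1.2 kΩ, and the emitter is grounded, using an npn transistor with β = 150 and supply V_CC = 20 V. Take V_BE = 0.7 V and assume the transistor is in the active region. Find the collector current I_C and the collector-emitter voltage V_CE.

I_C ≈ 4.3 mA, V_CE ≈ 15 V

Base loop: V_CC = I_B·R_B + V_BE, so I_B = (20 − 0.7)/680 kΩ = 0.0284 mA.
In the active region I_C = β·I_B = 150 × 0.0284 = 4.26 mA.
Collector loop: V_CE = V_CC − I_C·R_C = 20 − 4.26×1.2 = 14.9 V.
Since V_CE = 14.9 V > V_CE(sat) ≈ 0.2 V, the transistor is in the active region as assumed.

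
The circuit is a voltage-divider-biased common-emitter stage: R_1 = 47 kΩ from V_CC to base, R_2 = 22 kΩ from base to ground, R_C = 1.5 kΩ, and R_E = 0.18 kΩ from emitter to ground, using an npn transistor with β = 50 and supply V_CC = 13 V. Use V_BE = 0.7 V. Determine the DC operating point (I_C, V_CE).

Thevenize the base divider: V_Th = V_CC·R_2/(R_1+R_2) = 13×22/69 = 4.14 V, R_Th = R_1‖R_2 = 15 kΩ.
Base-emitter loop: V_Th = I_B·R_Th + V_BE + (β+1)I_B·R_E, so I_B = (4.14 − 0.7) / (15 + 51×0.18) = 0.143 mA.
I_C = β·I_B = 50×0.143 = 7.13 mA, and I_E = (β+1)I_B = 7.27 mA.
V_CE = V_CC − I_C·R_C − I_E·R_E = 13 − 7.13×1.5 − 7.27×0.18 = 1 V.
V_CE = 1 V > 0.2 V confirms active-region operation.

I_C ≈ 7.1 mA, V_CE ≈ 1 V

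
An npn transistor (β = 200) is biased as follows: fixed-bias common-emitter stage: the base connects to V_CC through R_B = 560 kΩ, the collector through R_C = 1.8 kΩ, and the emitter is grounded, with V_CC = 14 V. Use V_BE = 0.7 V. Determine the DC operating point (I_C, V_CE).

I_C ≈ 4.8 mA, V_CE ≈ 5.4 V

Base loop: V_CC = I_B·R_B + V_BE, so I_B = (14 − 0.7)/560 kΩ = 0.0238 mA.
In the active region I_C = β·I_B = 200 × 0.0238 = 4.75 mA.
Collector loop: V_CE = V_CC − I_C·R_C = 14 − 4.75×1.8 = 5.45 V.
Since V_CE = 5.45 V > V_CE(sat) ≈ 0.2 V, the transistor is in the active region as assumed.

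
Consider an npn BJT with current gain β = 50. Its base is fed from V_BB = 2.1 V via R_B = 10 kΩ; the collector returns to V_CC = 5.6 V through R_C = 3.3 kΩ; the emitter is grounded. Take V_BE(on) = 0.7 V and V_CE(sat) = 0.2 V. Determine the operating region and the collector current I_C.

Assume active: I_B = (2.1 − 0.7)/10 = 0.14 mA, giving I_C = β·I_B = 7 mA.
But then V_CE = 5.6 − 7×3.3 = -17.5 V < V_CE(sat) = 0.2 V — impossible in the active region.
So the transistor is saturated. With V_CE = 0.2 V, I_C = (V_CC − 0.2)/R_C = 5.4/3.3 = 1.64 mA.
Check: β·I_B = 7 mA > I_C = 1.64 mA, confirming saturation.

saturation; I_C ≈ 1.6 mA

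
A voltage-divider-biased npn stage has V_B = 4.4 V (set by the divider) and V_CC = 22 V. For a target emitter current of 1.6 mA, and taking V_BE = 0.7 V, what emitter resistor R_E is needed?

V_E = V_B − V_BE = 4.4 − 0.7 = 3.7 V.
R_E = V_E / I_E = 3.7 / 1.6 = 2.31 kΩ.

R_E ≈ 2.3 kΩ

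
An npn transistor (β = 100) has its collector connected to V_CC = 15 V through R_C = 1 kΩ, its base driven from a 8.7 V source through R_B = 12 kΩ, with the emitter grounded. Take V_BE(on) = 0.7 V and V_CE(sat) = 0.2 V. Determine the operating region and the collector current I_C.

Assume active: I_B = (8.7 − 0.7)/12 = 0.667 mA, giving I_C = β·I_B = 66.7 mA.
But then V_CE = 15 − 66.7×1 = -51.7 V < V_CE(sat) = 0.2 V — impossible in the active region.
So the transistor is saturated. With V_CE = 0.2 V, I_C = (V_CC − 0.2)/R_C = 14.8/1 = 14.8 mA.
Check: β·I_B = 66.7 mA > I_C = 14.8 mA, confirming saturation.

saturation; I_C ≈ 15 mA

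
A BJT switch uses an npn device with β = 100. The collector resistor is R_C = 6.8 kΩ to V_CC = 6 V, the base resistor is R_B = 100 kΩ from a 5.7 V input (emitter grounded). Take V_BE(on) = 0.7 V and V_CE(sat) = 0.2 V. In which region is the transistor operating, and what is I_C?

Assume active: I_B = (5.7 − 0.7)/100 = 0.05 mA, giving I_C = β·I_B = 5 mA.
But then V_CE = 6 − 5×6.8 = -28 V < V_CE(sat) = 0.2 V — impossible in the active region.
So the transistor is saturated. With V_CE = 0.2 V, I_C = (V_CC − 0.2)/R_C = 5.8/6.8 = 0.853 mA.
Check: β·I_B = 5 mA > I_C = 0.853 mA, confirming saturation.

saturation; I_C ≈ 0.85 mA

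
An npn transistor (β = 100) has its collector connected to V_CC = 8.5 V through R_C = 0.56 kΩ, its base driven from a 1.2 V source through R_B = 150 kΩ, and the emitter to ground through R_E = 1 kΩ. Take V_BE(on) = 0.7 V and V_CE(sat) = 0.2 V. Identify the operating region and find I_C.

active; I_C ≈ 0.2 mA

Assume active. Base-emitter loop: I_B = (V_BB − V_BE)/(R_B + (β+1)R_E) = (1.2 − 0.7)/(150 + 101×1) = 0.00199 mA.
I_C = β·I_B = 100×0.00199 = 0.199 mA.
V_CE = V_CC − I_C·R_C − I_E·R_E = 8.5 − 0.199×0.56 − 0.201×1 = 8.19 V > V_CE(sat), so the active-region assumption holds.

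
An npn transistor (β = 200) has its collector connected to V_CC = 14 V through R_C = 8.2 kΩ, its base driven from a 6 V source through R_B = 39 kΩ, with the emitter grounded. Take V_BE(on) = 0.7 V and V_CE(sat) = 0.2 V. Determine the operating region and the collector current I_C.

saturation; I_C ≈ 1.7 mA

Assume active: I_B = (6 − 0.7)/39 = 0.136 mA, giving I_C = β·I_B = 27.2 mA.
But then V_CE = 14 − 27.2×8.2 = -209 V < V_CE(sat) = 0.2 V — impossible in the active region.
So the transistor is saturated. With V_CE = 0.2 V, I_C = (V_CC − 0.2)/R_C = 13.8/8.2 = 1.68 mA.
Check: β·I_B = 27.2 mA > I_C = 1.68 mA, confirming saturation.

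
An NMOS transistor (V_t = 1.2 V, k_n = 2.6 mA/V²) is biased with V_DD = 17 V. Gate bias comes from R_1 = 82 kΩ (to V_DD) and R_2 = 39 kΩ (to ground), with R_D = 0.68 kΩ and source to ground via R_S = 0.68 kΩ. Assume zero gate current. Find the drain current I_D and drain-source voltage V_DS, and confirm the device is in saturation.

I_D ≈ 3.8 mA, V_DS ≈ 12 V

V_G = V_DD·R_2/(R_1+R_2) = 17×39/121 = 5.48 V.
Assume saturation: I_D = (k_n/2)(V_GS − V_t)² with V_GS = V_G − I_D·R_S = 5.48 − 0.68·I_D.
Substituting gives 0.601·I_D² − 8.57·I_D + 23.8 = 0, with roots I_D = 3.78 or 10.5 mA.
The root I_D = 10.5 mA gives V_GS = -1.64 V ≤ V_t, so take I_D = 3.78 mA.
Then V_GS = 2.91 V and V_DS = V_DD − I_D(R_D+R_S) = 17 − 3.78×1.36 = 11.9 V.
Saturation requires V_DS ≥ V_GS − V_t = 1.71 V; 11.9 ≥ 1.71 ✓.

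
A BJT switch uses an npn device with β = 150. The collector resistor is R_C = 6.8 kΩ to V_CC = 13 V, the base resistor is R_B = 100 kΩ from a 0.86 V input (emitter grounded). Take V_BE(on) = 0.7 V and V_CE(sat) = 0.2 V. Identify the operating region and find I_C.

active; I_C ≈ 0.24 mA

Assume active. Base-emitter loop: I_B = (V_BB − V_BE)/R_B = (0.86 − 0.7)/100 = 0.0016 mA.
I_C = β·I_B = 150×0.0016 = 0.24 mA.
V_CE = V_CC − I_C·R_C = 13 − 0.24×6.8 = 11.4 V > V_CE(sat), so the active-region assumption holds.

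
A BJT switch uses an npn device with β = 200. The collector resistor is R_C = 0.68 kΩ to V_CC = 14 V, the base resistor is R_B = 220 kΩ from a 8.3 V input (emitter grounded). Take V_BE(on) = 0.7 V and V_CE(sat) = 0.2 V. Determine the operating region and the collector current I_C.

active; I_C ≈ 6.9 mA

Assume active. Base-emitter loop: I_B = (V_BB − V_BE)/R_B = (8.3 − 0.7)/220 = 0.0345 mA.
I_C = β·I_B = 200×0.0345 = 6.91 mA.
V_CE = V_CC − I_C·R_C = 14 − 6.91×0.68 = 9.3 V > V_CE(sat), so the active-region assumption holds.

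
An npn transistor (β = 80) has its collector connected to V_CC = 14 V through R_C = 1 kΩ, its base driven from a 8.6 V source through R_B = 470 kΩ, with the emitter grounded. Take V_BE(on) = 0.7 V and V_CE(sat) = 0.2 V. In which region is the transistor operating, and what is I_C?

Assume active. Base-emitter loop: I_B = (V_BB − V_BE)/R_B = (8.6 − 0.7)/470 = 0.0168 mA.
I_C = β·I_B = 80×0.0168 = 1.34 mA.
V_CE = V_CC − I_C·R_C = 14 − 1.34×1 = 12.7 V > V_CE(sat), so the active-region assumption holds.

active; I_C ≈ 1.3 mA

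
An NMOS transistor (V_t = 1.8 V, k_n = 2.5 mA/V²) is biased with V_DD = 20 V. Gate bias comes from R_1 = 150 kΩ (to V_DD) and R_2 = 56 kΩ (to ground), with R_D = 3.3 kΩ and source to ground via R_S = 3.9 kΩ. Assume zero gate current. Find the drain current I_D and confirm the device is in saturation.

V_G = V_DD·R_2/(R_1+R_2) = 20×56/206 = 5.44 V.
Assume saturation: I_D = (k_n/2)(V_GS − V_t)² with V_GS = V_G − I_D·R_S = 5.44 − 3.9·I_D.
Substituting gives 19·I_D² − 36.5·I_D + 16.5 = 0, with roots I_D = 0.736 or 1.18 mA.
The root I_D = 1.18 mA gives V_GS = 0.828 V ≤ V_t, so take I_D = 0.736 mA.
Then V_GS = 2.57 V and V_DS = V_DD − I_D(R_D+R_S) = 20 − 0.736×7.2 = 14.7 V.
Saturation requires V_DS ≥ V_GS − V_t = 0.767 V; 14.7 ≥ 0.767 ✓.

I_D ≈ 0.74 mA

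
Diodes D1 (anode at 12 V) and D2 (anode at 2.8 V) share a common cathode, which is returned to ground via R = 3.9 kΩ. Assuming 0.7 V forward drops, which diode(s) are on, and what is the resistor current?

Assume both conduct. Then node N would need to be at both 12−0.7 = 11.3 V and 2.8−0.7 = 2.1 V, which is impossible.
Assume only D1 conducts: V_N = 12 − 0.7 = 11.3 V, so I_R = 11.3/3.9 = 2.9 mA.
Check D2: its anode-to-cathode voltage is 2.8 − 11.3 = -8.5 V < 0.7 V, so it is off. The assumption is consistent.

Only D1 conducts; I_R ≈ 2.9 mA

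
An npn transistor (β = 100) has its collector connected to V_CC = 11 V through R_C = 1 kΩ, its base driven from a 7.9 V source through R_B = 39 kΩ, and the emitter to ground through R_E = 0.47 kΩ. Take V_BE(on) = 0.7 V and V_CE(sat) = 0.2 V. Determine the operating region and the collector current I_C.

Assume active: I_B = (7.9 − 0.7)/(39 + 101×0.47) = 0.0833 mA, I_C = β·I_B = 8.33 mA.
Then V_CE = 11 − 8.33×1 − 8.41×0.47 = -1.28 V < 0.2 V — the active assumption fails.
Re-solve with V_CE = 0.2 V. KCL at the emitter: V_E/R_E = (V_BB−0.7−V_E)/R_B + (V_CC−0.2−V_E)/R_C, giving V_E = 3.48 V.
I_C = (V_CC − 0.2 − V_E)/R_C = (10.8 − 3.48)/1 = 7.32 mA.
Check: I_B = (7.2 − 3.48)/39 = 0.0953 mA, and β·I_B = 9.53 mA > I_C, confirming saturation.

saturation; I_C ≈ 7.3 mA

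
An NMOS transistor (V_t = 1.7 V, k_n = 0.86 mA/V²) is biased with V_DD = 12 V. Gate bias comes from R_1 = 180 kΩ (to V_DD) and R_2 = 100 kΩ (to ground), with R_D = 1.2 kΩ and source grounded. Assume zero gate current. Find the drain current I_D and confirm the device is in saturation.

V_G = V_DD·R_2/(R_1+R_2) = 12×100/280 = 4.29 V. With the source grounded, V_GS = V_G = 4.29 V.
Assume saturation: I_D = (k_n/2)(V_GS − V_t)² = (0.86/2)×(4.29 − 1.7)² = 0.43×2.59² = 2.87 mA.
V_DS = V_DD − I_D·R_D = 12 − 2.87×1.2 = 8.55 V.
Saturation requires V_DS ≥ V_GS − V_t = 2.59 V; 8.55 ≥ 2.59 ✓.

I_D ≈ 2.9 mA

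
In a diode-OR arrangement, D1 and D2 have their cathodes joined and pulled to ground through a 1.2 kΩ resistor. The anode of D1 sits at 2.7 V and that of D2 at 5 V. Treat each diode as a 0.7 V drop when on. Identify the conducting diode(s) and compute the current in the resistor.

Only D2 conducts; I_R ≈ 3.6 mA

Assume both conduct. Then node N would need to be at both 2.7−0.7 = 2 V and 5−0.7 = 4.3 V, which is impossible.
Assume only D2 conducts: V_N = 5 − 0.7 = 4.3 V, so I_R = 4.3/1.2 = 3.58 mA.
Check D1: its anode-to-cathode voltage is 2.7 − 4.3 = -1.6 V < 0.7 V, so it is off. The assumption is consistent.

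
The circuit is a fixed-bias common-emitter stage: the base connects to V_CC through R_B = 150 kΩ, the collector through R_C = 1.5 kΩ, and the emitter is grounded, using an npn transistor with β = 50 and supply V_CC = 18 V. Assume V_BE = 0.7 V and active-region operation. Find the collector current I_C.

I_C ≈ 5.8 mA

Base loop: V_CC = I_B·R_B + V_BE, so I_B = (18 − 0.7)/150 kΩ = 0.115 mA.
In the active region I_C = β·I_B = 50 × 0.115 = 5.77 mA.
Collector loop: V_CE = V_CC − I_C·R_C = 18 − 5.77×1.5 = 9.35 V.
Since V_CE = 9.35 V > V_CE(sat) ≈ 0.2 V, the transistor is in the active region as assumed.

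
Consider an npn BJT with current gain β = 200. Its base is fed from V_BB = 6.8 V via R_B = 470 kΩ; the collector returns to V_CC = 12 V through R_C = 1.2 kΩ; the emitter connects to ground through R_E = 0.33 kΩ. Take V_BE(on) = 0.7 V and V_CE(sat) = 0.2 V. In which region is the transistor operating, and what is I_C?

Assume active. Base-emitter loop: I_B = (V_BB − V_BE)/(R_B + (β+1)R_E) = (6.8 − 0.7)/(470 + 201×0.33) = 0.0114 mA.
I_C = β·I_B = 200×0.0114 = 2.27 mA.
V_CE = V_CC − I_C·R_C − I_E·R_E = 12 − 2.27×1.2 − 2.29×0.33 = 8.52 V > V_CE(sat), so the active-region assumption holds.

active; I_C ≈ 2.3 mA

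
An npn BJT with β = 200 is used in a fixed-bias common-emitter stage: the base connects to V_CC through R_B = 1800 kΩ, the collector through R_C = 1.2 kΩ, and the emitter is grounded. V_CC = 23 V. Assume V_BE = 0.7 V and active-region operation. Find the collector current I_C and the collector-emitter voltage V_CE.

Base loop: V_CC = I_B·R_B + V_BE, so I_B = (23 − 0.7)/1800 kΩ = 0.0124 mA.
In the active region I_C = β·I_B = 200 × 0.0124 = 2.48 mA.
Collector loop: V_CE = V_CC − I_C·R_C = 23 − 2.48×1.2 = 20 V.
Since V_CE = 20 V > V_CE(sat) ≈ 0.2 V, the transistor is in the active region as assumed.

I_C ≈ 2.5 mA, V_CE ≈ 20 V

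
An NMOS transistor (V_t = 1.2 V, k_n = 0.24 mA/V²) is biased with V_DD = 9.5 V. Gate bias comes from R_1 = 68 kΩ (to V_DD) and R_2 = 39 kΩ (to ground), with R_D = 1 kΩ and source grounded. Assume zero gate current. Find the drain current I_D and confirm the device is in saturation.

V_G = V_DD·R_2/(R_1+R_2) = 9.5×39/107 = 3.46 V. With the source grounded, V_GS = V_G = 3.46 V.
Assume saturation: I_D = (k_n/2)(V_GS − V_t)² = (0.24/2)×(3.46 − 1.2)² = 0.12×2.26² = 0.614 mA.
V_DS = V_DD − I_D·R_D = 9.5 − 0.614×1 = 8.89 V.
Saturation requires V_DS ≥ V_GS − V_t = 2.26 V; 8.89 ≥ 2.26 ✓.

I_D ≈ 0.61 mA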